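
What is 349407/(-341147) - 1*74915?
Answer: -25557376912/341147 ≈ -74916.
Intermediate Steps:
349407/(-341147) - 1*74915 = 349407*(-1/341147) - 74915 = -349407/341147 - 74915 = -25557376912/341147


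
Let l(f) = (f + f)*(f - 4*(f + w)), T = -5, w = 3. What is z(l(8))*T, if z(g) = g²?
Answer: -1658880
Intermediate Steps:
l(f) = 2*f*(-12 - 3*f) (l(f) = (f + f)*(f - 4*(f + 3)) = (2*f)*(f - 4*(3 + f)) = (2*f)*(f + (-12 - 4*f)) = (2*f)*(-12 - 3*f) = 2*f*(-12 - 3*f))
z(l(8))*T = (-6*8*(4 + 8))²*(-5) = (-6*8*12)²*(-5) = (-576)²*(-5) = 331776*(-5) = -1658880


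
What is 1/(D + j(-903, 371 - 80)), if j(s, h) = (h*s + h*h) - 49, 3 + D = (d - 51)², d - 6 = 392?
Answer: -1/57735 ≈ -1.7321e-5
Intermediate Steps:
d = 398 (d = 6 + 392 = 398)
D = 120406 (D = -3 + (398 - 51)² = -3 + 347² = -3 + 120409 = 120406)
j(s, h) = -49 + h² + h*s (j(s, h) = (h*s + h²) - 49 = (h² + h*s) - 49 = -49 + h² + h*s)
1/(D + j(-903, 371 - 80)) = 1/(120406 + (-49 + (371 - 80)² + (371 - 80)*(-903))) = 1/(120406 + (-49 + 291² + 291*(-903))) = 1/(120406 + (-49 + 84681 - 262773)) = 1/(120406 - 178141) = 1/(-57735) = -1/57735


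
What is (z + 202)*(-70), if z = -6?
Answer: -13720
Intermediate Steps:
(z + 202)*(-70) = (-6 + 202)*(-70) = 196*(-70) = -13720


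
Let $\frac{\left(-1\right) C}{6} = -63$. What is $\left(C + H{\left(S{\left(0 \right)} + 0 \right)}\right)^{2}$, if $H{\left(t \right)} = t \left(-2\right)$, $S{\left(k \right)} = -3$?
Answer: $147456$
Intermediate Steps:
$H{\left(t \right)} = - 2 t$
$C = 378$ ($C = \left(-6\right) \left(-63\right) = 378$)
$\left(C + H{\left(S{\left(0 \right)} + 0 \right)}\right)^{2} = \left(378 - 2 \left(-3 + 0\right)\right)^{2} = \left(378 - -6\right)^{2} = \left(378 + 6\right)^{2} = 384^{2} = 147456$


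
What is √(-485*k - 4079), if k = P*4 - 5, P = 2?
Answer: I*√5534 ≈ 74.391*I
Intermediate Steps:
k = 3 (k = 2*4 - 5 = 8 - 5 = 3)
√(-485*k - 4079) = √(-485*3 - 4079) = √(-1455 - 4079) = √(-5534) = I*√5534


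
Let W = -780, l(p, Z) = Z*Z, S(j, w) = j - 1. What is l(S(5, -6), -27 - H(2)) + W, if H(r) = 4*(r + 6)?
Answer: 2701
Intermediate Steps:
H(r) = 24 + 4*r (H(r) = 4*(6 + r) = 24 + 4*r)
S(j, w) = -1 + j
l(p, Z) = Z²
l(S(5, -6), -27 - H(2)) + W = (-27 - (24 + 4*2))² - 780 = (-27 - (24 + 8))² - 780 = (-27 - 1*32)² - 780 = (-27 - 32)² - 780 = (-59)² - 780 = 3481 - 780 = 2701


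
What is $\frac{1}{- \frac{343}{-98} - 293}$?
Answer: $- \frac{2}{579} \approx -0.0034542$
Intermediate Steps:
$\frac{1}{- \frac{343}{-98} - 293} = \frac{1}{\left(-343\right) \left(- \frac{1}{98}\right) - 293} = \frac{1}{\frac{7}{2} - 293} = \frac{1}{- \frac{579}{2}} = - \frac{2}{579}$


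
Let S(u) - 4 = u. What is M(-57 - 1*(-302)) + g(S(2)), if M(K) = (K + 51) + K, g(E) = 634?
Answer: 1175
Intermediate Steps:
S(u) = 4 + u
M(K) = 51 + 2*K (M(K) = (51 + K) + K = 51 + 2*K)
M(-57 - 1*(-302)) + g(S(2)) = (51 + 2*(-57 - 1*(-302))) + 634 = (51 + 2*(-57 + 302)) + 634 = (51 + 2*245) + 634 = (51 + 490) + 634 = 541 + 634 = 1175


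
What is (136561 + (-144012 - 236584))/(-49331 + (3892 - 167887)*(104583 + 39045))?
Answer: 14355/1385548423 ≈ 1.0361e-5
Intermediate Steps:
(136561 + (-144012 - 236584))/(-49331 + (3892 - 167887)*(104583 + 39045)) = (136561 - 380596)/(-49331 - 163995*143628) = -244035/(-49331 - 23554273860) = -244035/(-23554323191) = -244035*(-1/23554323191) = 14355/1385548423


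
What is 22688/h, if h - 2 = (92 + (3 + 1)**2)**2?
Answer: 11344/5833 ≈ 1.9448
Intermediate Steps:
h = 11666 (h = 2 + (92 + (3 + 1)**2)**2 = 2 + (92 + 4**2)**2 = 2 + (92 + 16)**2 = 2 + 108**2 = 2 + 11664 = 11666)
22688/h = 22688/11666 = 22688*(1/11666) = 11344/5833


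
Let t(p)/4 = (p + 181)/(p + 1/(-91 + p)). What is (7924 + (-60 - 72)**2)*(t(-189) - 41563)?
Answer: -55754106278924/52921 ≈ -1.0535e+9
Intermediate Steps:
t(p) = 4*(181 + p)/(p + 1/(-91 + p)) (t(p) = 4*((p + 181)/(p + 1/(-91 + p))) = 4*((181 + p)/(p + 1/(-91 + p))) = 4*(181 + p)/(p + 1/(-91 + p)))
(7924 + (-60 - 72)**2)*(t(-189) - 41563) = (7924 + (-60 - 72)**2)*(4*(-16471 + (-189)**2 + 90*(-189))/(1 + (-189)**2 - 91*(-189)) - 41563) = (7924 + (-132)**2)*(4*(-16471 + 35721 - 17010)/(1 + 35721 + 17199) - 41563) = (7924 + 17424)*(4*2240/52921 - 41563) = 25348*(4*(1/52921)*2240 - 41563) = 25348*(8960/52921 - 41563) = 25348*(-2199546563/52921) = -55754106278924/52921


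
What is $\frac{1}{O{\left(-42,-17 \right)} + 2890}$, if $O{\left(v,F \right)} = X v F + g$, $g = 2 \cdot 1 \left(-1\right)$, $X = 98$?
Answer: $\frac{1}{72860} \approx 1.3725 \cdot 10^{-5}$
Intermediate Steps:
$g = -2$ ($g = 2 \left(-1\right) = -2$)
$O{\left(v,F \right)} = -2 + 98 F v$ ($O{\left(v,F \right)} = 98 v F - 2 = 98 F v - 2 = -2 + 98 F v$)
$\frac{1}{O{\left(-42,-17 \right)} + 2890} = \frac{1}{\left(-2 + 98 \left(-17\right) \left(-42\right)\right) + 2890} = \frac{1}{\left(-2 + 69972\right) + 2890} = \frac{1}{69970 + 2890} = \frac{1}{72860}$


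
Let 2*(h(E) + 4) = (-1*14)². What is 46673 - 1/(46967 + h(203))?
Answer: 2196478052/47061 ≈ 46673.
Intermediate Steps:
h(E) = 94 (h(E) = -4 + (-1*14)²/2 = -4 + (½)*(-14)² = -4 + (½)*196 = -4 + 98 = 94)
46673 - 1/(46967 + h(203)) = 46673 - 1/(46967 + 94) = 46673 - 1/47061 = 2196478052/47061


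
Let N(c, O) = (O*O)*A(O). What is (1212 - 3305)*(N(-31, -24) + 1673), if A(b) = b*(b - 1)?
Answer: -726842389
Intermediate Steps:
A(b) = b*(-1 + b)
N(c, O) = O³*(-1 + O) (N(c, O) = (O*O)*(O*(-1 + O)) = O²*(O*(-1 + O)) = O³*(-1 + O))
(1212 - 3305)*(N(-31, -24) + 1673) = (1212 - 3305)*((-24)³*(-1 - 24) + 1673) = -2093*(-13824*(-25) + 1673) = -2093*(345600 + 1673) = -2093*347273 = -726842389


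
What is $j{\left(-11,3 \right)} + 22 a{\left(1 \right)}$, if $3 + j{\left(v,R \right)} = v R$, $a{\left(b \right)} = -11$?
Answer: $-278$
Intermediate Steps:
$j{\left(v,R \right)} = -3 + R v$ ($j{\left(v,R \right)} = -3 + v R = -3 + R v$)
$j{\left(-11,3 \right)} + 22 a{\left(1 \right)} = \left(-3 + 3 \left(-11\right)\right) + 22 \left(-11\right) = \left(-3 - 33\right) - 242 = -36 - 242 = -278$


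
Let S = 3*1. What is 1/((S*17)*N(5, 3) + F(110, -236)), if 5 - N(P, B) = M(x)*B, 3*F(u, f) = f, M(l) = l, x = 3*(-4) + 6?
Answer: 3/3283 ≈ 0.00091380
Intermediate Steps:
x = -6 (x = -12 + 6 = -6)
F(u, f) = f/3
S = 3
N(P, B) = 5 + 6*B (N(P, B) = 5 - (-6)*B = 5 + 6*B)
1/((S*17)*N(5, 3) + F(110, -236)) = 1/((3*17)*(5 + 6*3) + (1/3)*(-236)) = 1/(51*(5 + 18) - 236/3) = 1/(51*23 - 236/3) = 1/(1173 - 236/3) = 1/(3283/3) = 3/3283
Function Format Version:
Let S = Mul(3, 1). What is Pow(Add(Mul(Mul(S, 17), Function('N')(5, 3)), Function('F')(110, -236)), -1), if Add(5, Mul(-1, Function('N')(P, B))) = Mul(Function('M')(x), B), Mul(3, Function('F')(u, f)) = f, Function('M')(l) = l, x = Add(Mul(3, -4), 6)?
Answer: Rational(3, 3283) ≈ 0.00091380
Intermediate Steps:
x = -6 (x = Add(-12, 6) = -6)
Function('F')(u, f) = Mul(Rational(1, 3), f)
S = 3
Function('N')(P, B) = Add(5, Mul(6, B)) (Function('N')(P, B) = Add(5, Mul(-1, Mul(-6, B))) = Add(5, Mul(6, B)))
Pow(Add(Mul(Mul(S, 17), Function('N')(5, 3)), Function('F')(110, -236)), -1) = Pow(Add(Mul(Mul(3, 17), Add(5, Mul(6, 3))), Mul(Rational(1, 3), -236)), -1) = Pow(Add(Mul(51, Add(5, 18)), Rational(-236, 3)), -1) = Pow(Add(Mul(51, 23), Rational(-236, 3)), -1) = Pow(Add(1173, Rational(-236, 3)), -1) = Pow(Rational(3283, 3), -1) = Rational(3, 3283)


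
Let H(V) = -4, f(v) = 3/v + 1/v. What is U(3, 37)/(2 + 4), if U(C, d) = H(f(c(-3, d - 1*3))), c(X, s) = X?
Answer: -⅔ ≈ -0.66667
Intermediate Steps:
f(v) = 4/v (f(v) = 3/v + 1/v = 4/v)
U(C, d) = -4
U(3, 37)/(2 + 4) = -4/(2 + 4) = -4/6 = (⅙)*(-4) = -⅔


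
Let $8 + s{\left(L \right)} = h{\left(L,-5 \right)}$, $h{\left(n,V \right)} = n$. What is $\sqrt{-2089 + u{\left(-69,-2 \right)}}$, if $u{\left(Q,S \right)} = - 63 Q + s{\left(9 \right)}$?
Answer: $3 \sqrt{251} \approx 47.529$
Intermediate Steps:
$s{\left(L \right)} = -8 + L$
$u{\left(Q,S \right)} = 1 - 63 Q$ ($u{\left(Q,S \right)} = - 63 Q + \left(-8 + 9\right) = - 63 Q + 1 = 1 - 63 Q$)
$\sqrt{-2089 + u{\left(-69,-2 \right)}} = \sqrt{-2089 + \left(1 - -4347\right)} = \sqrt{-2089 + \left(1 + 4347\right)} = \sqrt{-2089 + 4348} = \sqrt{2259} = 3 \sqrt{251}$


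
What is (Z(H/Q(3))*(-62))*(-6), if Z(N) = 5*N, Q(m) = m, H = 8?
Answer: 4960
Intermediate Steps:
(Z(H/Q(3))*(-62))*(-6) = ((5*(8/3))*(-62))*(-6) = ((40/3)*(-62))*(-6) = -2480/3*(-6) = 4960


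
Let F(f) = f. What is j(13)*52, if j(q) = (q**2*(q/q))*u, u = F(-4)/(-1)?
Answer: 35152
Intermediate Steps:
u = 4 (u = -4/(-1) = -4*(-1) = 4)
j(q) = 4*q**2 (j(q) = (q**2*(q/q))*4 = (q**2*1)*4 = q**2*4 = 4*q**2)
j(13)*52 = (4*13**2)*52 = (4*169)*52 = 676*52 = 35152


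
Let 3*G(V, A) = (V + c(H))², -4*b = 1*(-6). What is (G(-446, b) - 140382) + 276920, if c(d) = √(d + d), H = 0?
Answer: 608530/3 ≈ 2.0284e+5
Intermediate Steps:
c(d) = √2*√d (c(d) = √(2*d) = √2*√d)
b = 3/2 (b = -(-6)/4 = -¼*(-6) = 3/2 ≈ 1.5000)
G(V, A) = V²/3 (G(V, A) = (V + √2*√0)²/3 = (V + √2*0)²/3 = (V + 0)²/3 = V²/3)
(G(-446, b) - 140382) + 276920 = ((⅓)*(-446)² - 140382) + 276920 = ((⅓)*198916 - 140382) + 276920 = (198916/3 - 140382) + 276920 = -222230/3 + 276920 = 608530/3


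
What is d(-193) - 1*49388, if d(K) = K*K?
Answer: -12139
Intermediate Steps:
d(K) = K**2
d(-193) - 1*49388 = (-193)**2 - 1*49388 = 37249 - 49388 = -12139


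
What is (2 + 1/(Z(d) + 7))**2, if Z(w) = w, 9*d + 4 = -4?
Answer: 14161/3025 ≈ 4.6813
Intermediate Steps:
d = -8/9 (d = -4/9 + (1/9)*(-4) = -4/9 - 4/9 = -8/9 ≈ -0.88889)
(2 + 1/(Z(d) + 7))**2 = (2 + 1/(-8/9 + 7))**2 = (2 + 1/(55/9))**2 = (2 + 9/55)**2 = (119/55)**2 = 14161/3025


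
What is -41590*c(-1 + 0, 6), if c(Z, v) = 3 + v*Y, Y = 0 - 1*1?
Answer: 124770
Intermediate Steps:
Y = -1 (Y = 0 - 1 = -1)
c(Z, v) = 3 - v (c(Z, v) = 3 + v*(-1) = 3 - v)
-41590*c(-1 + 0, 6) = -41590*(3 - 1*6) = -41590*(3 - 6) = -41590*(-3) = 124770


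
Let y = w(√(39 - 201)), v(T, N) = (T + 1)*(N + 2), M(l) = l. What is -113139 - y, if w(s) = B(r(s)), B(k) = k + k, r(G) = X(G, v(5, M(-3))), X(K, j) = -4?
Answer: -113131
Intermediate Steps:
v(T, N) = (1 + T)*(2 + N)
r(G) = -4
B(k) = 2*k
w(s) = -8 (w(s) = 2*(-4) = -8)
y = -8
-113139 - y = -113139 - 1*(-8) = -113139 + 8 = -113131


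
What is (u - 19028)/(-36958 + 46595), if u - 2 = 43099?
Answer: 24073/9637 ≈ 2.4980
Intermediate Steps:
u = 43101 (u = 2 + 43099 = 43101)
(u - 19028)/(-36958 + 46595) = (43101 - 19028)/(-36958 + 46595) = 24073/9637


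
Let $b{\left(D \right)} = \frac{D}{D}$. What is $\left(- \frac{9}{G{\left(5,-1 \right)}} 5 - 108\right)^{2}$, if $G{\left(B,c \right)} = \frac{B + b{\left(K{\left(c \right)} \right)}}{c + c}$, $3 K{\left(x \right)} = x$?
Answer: $8649$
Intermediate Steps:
$K{\left(x \right)} = \frac{x}{3}$
$b{\left(D \right)} = 1$
$G{\left(B,c \right)} = \frac{1 + B}{2 c}$ ($G{\left(B,c \right)} = \frac{B + 1}{c + c} = \frac{1 + B}{2 c}$)
$\left(- \frac{9}{G{\left(5,-1 \right)}} 5 - 108\right)^{2} = \left(- \frac{9}{\frac{1}{2} \frac{1}{-1} \left(1 + 5\right)} 5 - 108\right)^{2} = \left(- \frac{9}{\frac{1}{2} \left(-1\right) 6} \cdot 5 - 108\right)^{2} = \left(- \frac{9}{-3} \cdot 5 - 108\right)^{2} = \left(\left(-9\right) \left(- \frac{1}{3}\right) 5 - 108\right)^{2} = \left(3 \cdot 5 - 108\right)^{2} = \left(15 - 108\right)^{2} = \left(-93\right)^{2} = 8649$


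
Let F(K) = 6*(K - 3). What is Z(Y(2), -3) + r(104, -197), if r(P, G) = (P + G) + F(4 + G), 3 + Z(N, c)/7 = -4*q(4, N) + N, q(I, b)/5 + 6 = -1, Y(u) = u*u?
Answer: -282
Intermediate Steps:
Y(u) = u²
q(I, b) = -35 (q(I, b) = -30 + 5*(-1) = -30 - 5 = -35)
F(K) = -18 + 6*K (F(K) = 6*(-3 + K) = -18 + 6*K)
Z(N, c) = 959 + 7*N (Z(N, c) = -21 + 7*(-4*(-35) + N) = -21 + 7*(140 + N) = -21 + (980 + 7*N) = 959 + 7*N)
r(P, G) = 6 + P + 7*G (r(P, G) = (P + G) + (-18 + 6*(4 + G)) = (G + P) + (-18 + (24 + 6*G)) = (G + P) + (6 + 6*G) = 6 + P + 7*G)
Z(Y(2), -3) + r(104, -197) = (959 + 7*2²) + (6 + 104 + 7*(-197)) = (959 + 7*4) + (6 + 104 - 1379) = (959 + 28) - 1269 = 987 - 1269 = -282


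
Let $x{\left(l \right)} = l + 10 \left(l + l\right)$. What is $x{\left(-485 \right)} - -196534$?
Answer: $186349$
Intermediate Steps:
$x{\left(l \right)} = 21 l$ ($x{\left(l \right)} = l + 10 \cdot 2 l = l + 20 l = 21 l$)
$x{\left(-485 \right)} - -196534 = 21 \left(-485\right) - -196534 = -10185 + 196534 = 186349$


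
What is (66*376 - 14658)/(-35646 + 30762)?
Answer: -1693/814 ≈ -2.0799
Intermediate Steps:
(66*376 - 14658)/(-35646 + 30762) = (24816 - 14658)/(-4884) = 10158*(-1/4884) = -1693/814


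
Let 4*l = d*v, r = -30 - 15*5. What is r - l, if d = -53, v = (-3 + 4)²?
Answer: -367/4 ≈ -91.750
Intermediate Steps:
v = 1 (v = 1² = 1)
r = -105 (r = -30 - 75 = -105)
l = -53/4 (l = (-53*1)/4 = (¼)*(-53) = -53/4 ≈ -13.250)
r - l = -105 - 1*(-53/4) = -105 + 53/4 = -367/4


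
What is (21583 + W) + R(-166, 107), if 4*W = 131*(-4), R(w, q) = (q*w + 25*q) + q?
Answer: 6472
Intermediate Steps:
R(w, q) = 26*q + q*w (R(w, q) = (25*q + q*w) + q = 26*q + q*w)
W = -131 (W = (131*(-4))/4 = (¼)*(-524) = -131)
(21583 + W) + R(-166, 107) = (21583 - 131) + 107*(26 - 166) = 21452 + 107*(-140) = 21452 - 14980 = 6472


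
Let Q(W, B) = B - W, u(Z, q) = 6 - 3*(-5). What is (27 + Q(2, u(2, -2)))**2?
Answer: 2116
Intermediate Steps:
u(Z, q) = 21 (u(Z, q) = 6 + 15 = 21)
(27 + Q(2, u(2, -2)))**2 = (27 + (21 - 1*2))**2 = (27 + (21 - 2))**2 = (27 + 19)**2 = 46**2 = 2116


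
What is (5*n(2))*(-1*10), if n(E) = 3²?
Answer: -450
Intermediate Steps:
n(E) = 9
(5*n(2))*(-1*10) = (5*9)*(-1*10) = 45*(-10) = -450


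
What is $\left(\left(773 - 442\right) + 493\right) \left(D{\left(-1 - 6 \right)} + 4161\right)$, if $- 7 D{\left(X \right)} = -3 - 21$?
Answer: $\frac{24020424}{7} \approx 3.4315 \cdot 10^{6}$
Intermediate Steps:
$D{\left(X \right)} = \frac{24}{7}$ ($D{\left(X \right)} = - \frac{-3 - 21}{7} = \left(- \frac{1}{7}\right) \left(-24\right) = \frac{24}{7}$)
$\left(\left(773 - 442\right) + 493\right) \left(D{\left(-1 - 6 \right)} + 4161\right) = \left(\left(773 - 442\right) + 493\right) \left(\frac{24}{7} + 4161\right) = \left(\left(773 - 442\right) + 493\right) \frac{29151}{7} = \left(331 + 493\right) \frac{29151}{7} = 824 \cdot \frac{29151}{7} = \frac{24020424}{7}$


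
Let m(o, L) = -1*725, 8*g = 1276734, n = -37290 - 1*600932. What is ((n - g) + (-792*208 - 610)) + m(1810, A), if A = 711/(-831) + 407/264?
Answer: -3855539/4 ≈ -9.6389e+5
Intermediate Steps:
n = -638222 (n = -37290 - 600932 = -638222)
g = 638367/4 (g = (⅛)*1276734 = 638367/4 ≈ 1.5959e+5)
A = 4561/6648 (A = 711*(-1/831) + 407*(1/264) = -237/277 + 37/24 = 4561/6648 ≈ 0.68607)
m(o, L) = -725
((n - g) + (-792*208 - 610)) + m(1810, A) = ((-638222 - 1*638367/4) + (-792*208 - 610)) - 725 = ((-638222 - 638367/4) + (-164736 - 610)) - 725 = (-3191255/4 - 165346) - 725 = -3852639/4 - 725 = -3855539/4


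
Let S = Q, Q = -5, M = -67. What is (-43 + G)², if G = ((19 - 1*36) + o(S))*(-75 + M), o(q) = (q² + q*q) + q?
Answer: 16152361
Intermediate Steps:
S = -5
o(q) = q + 2*q² (o(q) = (q² + q²) + q = 2*q² + q = q + 2*q²)
G = -3976 (G = ((19 - 1*36) - 5*(1 + 2*(-5)))*(-75 - 67) = ((19 - 36) - 5*(1 - 10))*(-142) = (-17 - 5*(-9))*(-142) = (-17 + 45)*(-142) = 28*(-142) = -3976)
(-43 + G)² = (-43 - 3976)² = (-4019)² = 16152361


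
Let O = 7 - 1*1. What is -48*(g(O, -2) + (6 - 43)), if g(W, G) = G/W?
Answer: 1792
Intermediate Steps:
O = 6 (O = 7 - 1 = 6)
-48*(g(O, -2) + (6 - 43)) = -48*(-2/6 + (6 - 43)) = -48*(-2*⅙ - 37) = -48*(-⅓ - 37) = -48*(-112/3) = 1792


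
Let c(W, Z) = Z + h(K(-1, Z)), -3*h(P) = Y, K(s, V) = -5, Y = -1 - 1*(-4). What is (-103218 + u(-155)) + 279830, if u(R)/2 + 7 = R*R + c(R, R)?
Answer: 224336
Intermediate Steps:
Y = 3 (Y = -1 + 4 = 3)
h(P) = -1 (h(P) = -⅓*3 = -1)
c(W, Z) = -1 + Z (c(W, Z) = Z - 1 = -1 + Z)
u(R) = -16 + 2*R + 2*R² (u(R) = -14 + 2*(R*R + (-1 + R)) = -14 + 2*(R² + (-1 + R)) = -14 + 2*(-1 + R + R²) = -14 + (-2 + 2*R + 2*R²) = -16 + 2*R + 2*R²)
(-103218 + u(-155)) + 279830 = (-103218 + (-16 + 2*(-155) + 2*(-155)²)) + 279830 = (-103218 + (-16 - 310 + 2*24025)) + 279830 = (-103218 + (-16 - 310 + 48050)) + 279830 = (-103218 + 47724) + 279830 = -55494 + 279830 = 224336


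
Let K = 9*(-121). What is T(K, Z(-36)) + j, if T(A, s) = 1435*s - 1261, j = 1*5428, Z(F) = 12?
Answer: 21387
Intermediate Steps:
j = 5428
K = -1089
T(A, s) = -1261 + 1435*s
T(K, Z(-36)) + j = (-1261 + 1435*12) + 5428 = (-1261 + 17220) + 5428 = 15959 + 5428 = 21387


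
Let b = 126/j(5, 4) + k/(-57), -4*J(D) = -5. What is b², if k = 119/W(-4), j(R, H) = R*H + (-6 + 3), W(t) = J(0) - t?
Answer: 415752100/8450649 ≈ 49.198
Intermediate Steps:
J(D) = 5/4 (J(D) = -¼*(-5) = 5/4)
W(t) = 5/4 - t
j(R, H) = -3 + H*R (j(R, H) = H*R - 3 = -3 + H*R)
k = 68/3 (k = 119/(5/4 - 1*(-4)) = 119/(5/4 + 4) = 119/(21/4) = 119*(4/21) = 68/3 ≈ 22.667)
b = 20390/2907 (b = 126/(-3 + 4*5) + (68/3)/(-57) = 126/(-3 + 20) + (68/3)*(-1/57) = 126/17 - 68/171 = 20390/2907 ≈ 7.0141)
b² = (20390/2907)² = 415752100/8450649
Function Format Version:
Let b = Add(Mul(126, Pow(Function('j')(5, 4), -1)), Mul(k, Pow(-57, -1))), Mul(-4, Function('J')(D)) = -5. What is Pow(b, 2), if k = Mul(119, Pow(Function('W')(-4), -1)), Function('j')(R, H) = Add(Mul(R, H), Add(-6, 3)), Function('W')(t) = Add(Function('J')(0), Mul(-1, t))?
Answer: Rational(415752100, 8450649) ≈ 49.198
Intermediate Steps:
Function('J')(D) = Rational(5, 4) (Function('J')(D) = Mul(Rational(-1, 4), -5) = Rational(5, 4))
Function('W')(t) = Add(Rational(5, 4), Mul(-1, t))
Function('j')(R, H) = Add(-3, Mul(H, R)) (Function('j')(R, H) = Add(Mul(H, R), -3) = Add(-3, Mul(H, R)))
k = Rational(68, 3) (k = Mul(119, Pow(Add(Rational(5, 4), Mul(-1, -4)), -1)) = Mul(119, Pow(Add(Rational(5, 4), 4), -1)) = Mul(119, Pow(Rational(21, 4), -1)) = Mul(119, Rational(4, 21)) = Rational(68, 3) ≈ 22.667)
b = Rational(20390, 2907) (b = Add(Mul(126, Pow(Add(-3, Mul(4, 5)), -1)), Mul(Rational(68, 3), Pow(-57, -1))) = Add(Mul(126, Pow(Add(-3, 20), -1)), Mul(Rational(68, 3), Rational(-1, 57))) = Add(Mul(126, Pow(17, -1)), Rational(-68, 171)) = Add(Mul(126, Rational(1, 17)), Rational(-68, 171)) = Add(Rational(126, 17), Rational(-68, 171)) = Rational(20390, 2907) ≈ 7.0141)
Pow(b, 2) = Pow(Rational(20390, 2907), 2) = Rational(415752100, 8450649)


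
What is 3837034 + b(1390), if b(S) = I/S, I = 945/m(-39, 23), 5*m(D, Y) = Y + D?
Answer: 17067126287/4448 ≈ 3.8370e+6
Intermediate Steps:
m(D, Y) = D/5 + Y/5 (m(D, Y) = (Y + D)/5 = (D + Y)/5 = D/5 + Y/5)
I = -4725/16 (I = 945/((1/5)*(-39) + (1/5)*23) = 945/(-39/5 + 23/5) = 945/(-16/5) = 945*(-5/16) = -4725/16 ≈ -295.31)
b(S) = -4725/(16*S)
3837034 + b(1390) = 3837034 - 4725/16/1390 = 3837034 - 4725/16*1/1390 = 3837034 - 945/4448 = 17067126287/4448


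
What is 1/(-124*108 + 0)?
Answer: -1/13392 ≈ -7.4671e-5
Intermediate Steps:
1/(-124*108 + 0) = 1/(-13392 + 0) = 1/(-13392) = -1/13392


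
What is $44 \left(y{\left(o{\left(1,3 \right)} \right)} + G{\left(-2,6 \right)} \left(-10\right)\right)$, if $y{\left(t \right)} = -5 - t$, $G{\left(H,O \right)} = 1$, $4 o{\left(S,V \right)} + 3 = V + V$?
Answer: $-693$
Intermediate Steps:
$o{\left(S,V \right)} = - \frac{3}{4} + \frac{V}{2}$ ($o{\left(S,V \right)} = - \frac{3}{4} + \frac{V + V}{4} = - \frac{3}{4} + \frac{2 V}{4} = - \frac{3}{4} + \frac{V}{2}$)
$44 \left(y{\left(o{\left(1,3 \right)} \right)} + G{\left(-2,6 \right)} \left(-10\right)\right) = 44 \left(\left(-5 - \left(- \frac{3}{4} + \frac{1}{2} \cdot 3\right)\right) + 1 \left(-10\right)\right) = 44 \left(\left(-5 - \left(- \frac{3}{4} + \frac{3}{2}\right)\right) - 10\right) = 44 \left(\left(-5 - \frac{3}{4}\right) - 10\right) = 44 \left(- \frac{23}{4} - 10\right) = 44 \left(- \frac{63}{4}\right) = -693$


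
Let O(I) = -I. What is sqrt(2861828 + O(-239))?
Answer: sqrt(2862067) ≈ 1691.8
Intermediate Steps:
sqrt(2861828 + O(-239)) = sqrt(2861828 - 1*(-239)) = sqrt(2861828 + 239) = sqrt(2862067)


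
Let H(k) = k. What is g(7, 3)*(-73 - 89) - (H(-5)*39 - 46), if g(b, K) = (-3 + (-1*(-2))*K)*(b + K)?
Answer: -4619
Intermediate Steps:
g(b, K) = (-3 + 2*K)*(K + b)
g(7, 3)*(-73 - 89) - (H(-5)*39 - 46) = (-3*3 - 3*7 + 2*3² + 2*3*7)*(-73 - 89) - (-5*39 - 46) = (-9 - 21 + 2*9 + 42)*(-162) - (-195 - 46) = (-9 - 21 + 18 + 42)*(-162) - 1*(-241) = 30*(-162) + 241 = -4860 + 241 = -4619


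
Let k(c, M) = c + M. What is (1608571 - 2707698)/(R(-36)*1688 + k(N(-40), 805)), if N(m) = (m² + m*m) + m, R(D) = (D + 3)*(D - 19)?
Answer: -1099127/3067685 ≈ -0.35829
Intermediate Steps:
R(D) = (-19 + D)*(3 + D) (R(D) = (3 + D)*(-19 + D) = (-19 + D)*(3 + D))
N(m) = m + 2*m² (N(m) = (m² + m²) + m = 2*m² + m = m + 2*m²)
k(c, M) = M + c
(1608571 - 2707698)/(R(-36)*1688 + k(N(-40), 805)) = (1608571 - 2707698)/((-57 + (-36)² - 16*(-36))*1688 + (805 - 40*(1 + 2*(-40)))) = -1099127/((-57 + 1296 + 576)*1688 + (805 - 40*(1 - 80))) = -1099127/(1815*1688 + (805 - 40*(-79))) = -1099127/(3063720 + (805 + 3160)) = -1099127/(3063720 + 3965) = -1099127/3067685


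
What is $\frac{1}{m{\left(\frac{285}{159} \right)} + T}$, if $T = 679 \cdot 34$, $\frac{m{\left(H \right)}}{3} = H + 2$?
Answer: $\frac{53}{1224161} \approx 4.3295 \cdot 10^{-5}$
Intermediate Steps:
$m{\left(H \right)} = 6 + 3 H$ ($m{\left(H \right)} = 3 \left(H + 2\right) = 3 \left(2 + H\right) = 6 + 3 H$)
$T = 23086$
$\frac{1}{m{\left(\frac{285}{159} \right)} + T} = \frac{1}{\left(6 + 3 \cdot \frac{285}{159}\right) + 23086} = \frac{1}{\left(6 + 3 \cdot 285 \cdot \frac{1}{159}\right) + 23086} = \frac{1}{\left(6 + 3 \cdot \frac{95}{53}\right) + 23086} = \frac{1}{\left(6 + \frac{285}{53}\right) + 23086} = \frac{1}{\frac{603}{53} + 23086} = \frac{1}{\frac{1224161}{53}} = \frac{53}{1224161}$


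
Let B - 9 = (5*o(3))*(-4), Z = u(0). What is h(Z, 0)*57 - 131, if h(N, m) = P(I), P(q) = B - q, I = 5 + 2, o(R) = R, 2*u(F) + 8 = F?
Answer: -3437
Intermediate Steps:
u(F) = -4 + F/2
Z = -4 (Z = -4 + (½)*0 = -4 + 0 = -4)
B = -51 (B = 9 + (5*3)*(-4) = 9 + 15*(-4) = 9 - 60 = -51)
I = 7
P(q) = -51 - q
h(N, m) = -58 (h(N, m) = -51 - 1*7 = -51 - 7 = -58)
h(Z, 0)*57 - 131 = -58*57 - 131 = -3306 - 131 = -3437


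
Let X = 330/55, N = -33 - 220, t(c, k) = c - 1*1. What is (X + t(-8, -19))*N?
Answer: 759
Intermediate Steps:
t(c, k) = -1 + c (t(c, k) = c - 1 = -1 + c)
N = -253
X = 6 (X = 330*(1/55) = 6)
(X + t(-8, -19))*N = (6 + (-1 - 8))*(-253) = (6 - 9)*(-253) = -3*(-253) = 759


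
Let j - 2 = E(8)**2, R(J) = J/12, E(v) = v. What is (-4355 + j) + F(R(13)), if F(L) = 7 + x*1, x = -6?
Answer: -4288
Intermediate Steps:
R(J) = J/12 (R(J) = J*(1/12) = J/12)
j = 66 (j = 2 + 8**2 = 2 + 64 = 66)
F(L) = 1 (F(L) = 7 - 6*1 = 7 - 6 = 1)
(-4355 + j) + F(R(13)) = (-4355 + 66) + 1 = -4289 + 1 = -4288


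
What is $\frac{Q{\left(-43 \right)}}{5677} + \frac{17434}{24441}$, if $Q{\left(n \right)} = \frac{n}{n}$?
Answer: $\frac{98997259}{138751557} \approx 0.71349$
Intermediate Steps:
$Q{\left(n \right)} = 1$
$\frac{Q{\left(-43 \right)}}{5677} + \frac{17434}{24441} = 1 \cdot \frac{1}{5677} + \frac{17434}{24441} = 1 \cdot \frac{1}{5677} + 17434 \cdot \frac{1}{24441} = \frac{1}{5677} + \frac{17434}{24441} = \frac{98997259}{138751557}$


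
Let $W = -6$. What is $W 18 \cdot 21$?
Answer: $-2268$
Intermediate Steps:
$W 18 \cdot 21 = \left(-6\right) 18 \cdot 21 = \left(-108\right) 21 = -2268$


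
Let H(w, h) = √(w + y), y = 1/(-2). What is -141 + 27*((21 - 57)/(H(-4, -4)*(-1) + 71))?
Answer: -1560855/10091 - 2916*I*√2/10091 ≈ -154.68 - 0.40867*I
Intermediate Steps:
y = -½ ≈ -0.50000
H(w, h) = √(-½ + w) (H(w, h) = √(w - ½) = √(-½ + w))
-141 + 27*((21 - 57)/(H(-4, -4)*(-1) + 71)) = -141 + 27*((21 - 57)/((√(-2 + 4*(-4))/2)*(-1) + 71)) = -141 + 27*(-36/((√(-2 - 16)/2)*(-1) + 71)) = -141 + 27*(-36/((√(-18)/2)*(-1) + 71)) = -141 + 27*(-36/(((3*I*√2)/2)*(-1) + 71)) = -141 + 27*(-36/((3*I*√2/2)*(-1) + 71)) = -141 + 27*(-36/(-3*I*√2/2 + 71)) = -141 + 27*(-36/(71 - 3*I*√2/2)) = -141 - 972/(71 - 3*I*√2/2)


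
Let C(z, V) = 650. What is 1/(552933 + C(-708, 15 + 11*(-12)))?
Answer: 1/553583 ≈ 1.8064e-6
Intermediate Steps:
1/(552933 + C(-708, 15 + 11*(-12))) = 1/(552933 + 650) = 1/553583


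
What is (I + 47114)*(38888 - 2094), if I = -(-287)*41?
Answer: 2166467514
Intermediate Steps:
I = 11767 (I = -1*(-11767) = 11767)
(I + 47114)*(38888 - 2094) = (11767 + 47114)*(38888 - 2094) = 58881*36794 = 2166467514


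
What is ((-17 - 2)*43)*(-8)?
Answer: 6536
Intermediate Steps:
((-17 - 2)*43)*(-8) = -19*43*(-8) = -817*(-8) = 6536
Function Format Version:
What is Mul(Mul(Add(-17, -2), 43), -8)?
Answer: 6536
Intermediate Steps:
Mul(Mul(Add(-17, -2), 43), -8) = Mul(Mul(-19, 43), -8) = Mul(-817, -8) = 6536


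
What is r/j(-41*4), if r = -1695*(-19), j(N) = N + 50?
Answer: -565/2 ≈ -282.50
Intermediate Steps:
j(N) = 50 + N
r = 32205
r/j(-41*4) = 32205/(50 - 41*4) = 32205/(50 - 164) = 32205/(-114) = 32205*(-1/114) = -565/2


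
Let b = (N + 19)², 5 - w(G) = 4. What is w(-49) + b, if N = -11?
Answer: 65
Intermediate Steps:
w(G) = 1 (w(G) = 5 - 1*4 = 5 - 4 = 1)
b = 64 (b = (-11 + 19)² = 8² = 64)
w(-49) + b = 1 + 64 = 65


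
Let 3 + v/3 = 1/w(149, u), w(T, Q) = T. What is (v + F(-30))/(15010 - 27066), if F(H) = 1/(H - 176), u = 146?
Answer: 275777/370046864 ≈ 0.00074525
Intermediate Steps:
F(H) = 1/(-176 + H)
v = -1338/149 (v = -9 + 3/149 = -1338/149 ≈ -8.9799)
(v + F(-30))/(15010 - 27066) = (-1338/149 + 1/(-176 - 30))/(15010 - 27066) = (-1338/149 + 1/(-206))/(-12056) = (-1338/149 - 1/206)*(-1/12056) = -275777/30694*(-1/12056) = 275777/370046864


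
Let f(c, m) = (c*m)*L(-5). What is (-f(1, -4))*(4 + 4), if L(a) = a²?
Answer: 800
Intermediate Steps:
f(c, m) = 25*c*m (f(c, m) = (c*m)*(-5)² = (c*m)*25 = 25*c*m)
(-f(1, -4))*(4 + 4) = (-25*(-4))*(4 + 4) = -1*(-100)*8 = 100*8 = 800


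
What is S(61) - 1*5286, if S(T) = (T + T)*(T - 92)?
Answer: -9068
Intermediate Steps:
S(T) = 2*T*(-92 + T) (S(T) = (2*T)*(-92 + T) = 2*T*(-92 + T))
S(61) - 1*5286 = 2*61*(-92 + 61) - 1*5286 = 2*61*(-31) - 5286 = -3782 - 5286 = -9068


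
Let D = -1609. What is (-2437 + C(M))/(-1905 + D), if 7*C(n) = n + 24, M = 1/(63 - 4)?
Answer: 502532/725641 ≈ 0.69254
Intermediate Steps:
M = 1/59 ≈ 0.016949
C(n) = 24/7 + n/7 (C(n) = (n + 24)/7 = (24 + n)/7 = 24/7 + n/7)
(-2437 + C(M))/(-1905 + D) = (-2437 + (24/7 + (1/7)*(1/59)))/(-1905 - 1609) = (-2437 + (24/7 + 1/413))/(-3514) = (-2437 + 1417/413)*(-1/3514) = -1005064/413*(-1/3514) = 502532/725641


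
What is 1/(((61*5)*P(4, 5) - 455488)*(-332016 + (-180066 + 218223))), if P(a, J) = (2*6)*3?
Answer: 1/130622676372 ≈ 7.6556e-12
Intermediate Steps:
P(a, J) = 36 (P(a, J) = 12*3 = 36)
1/(((61*5)*P(4, 5) - 455488)*(-332016 + (-180066 + 218223))) = 1/(((61*5)*36 - 455488)*(-332016 + (-180066 + 218223))) = 1/((305*36 - 455488)*(-332016 + 38157)) = 1/((10980 - 455488)*(-293859)) = 1/(-444508*(-293859)) = 1/130622676372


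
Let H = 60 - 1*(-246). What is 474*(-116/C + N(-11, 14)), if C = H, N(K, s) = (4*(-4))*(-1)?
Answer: 377620/51 ≈ 7404.3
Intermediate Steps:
H = 306 (H = 60 + 246 = 306)
N(K, s) = 16 (N(K, s) = -16*(-1) = 16)
C = 306
474*(-116/C + N(-11, 14)) = 474*(-116/306 + 16) = 474*(-116*1/306 + 16) = 474*(-58/153 + 16) = 474*(2390/153) = 377620/51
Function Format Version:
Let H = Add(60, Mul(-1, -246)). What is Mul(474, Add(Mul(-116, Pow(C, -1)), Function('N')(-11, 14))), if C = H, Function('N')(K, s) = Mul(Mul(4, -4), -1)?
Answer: Rational(377620, 51) ≈ 7404.3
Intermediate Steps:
H = 306 (H = Add(60, 246) = 306)
Function('N')(K, s) = 16 (Function('N')(K, s) = Mul(-16, -1) = 16)
C = 306
Mul(474, Add(Mul(-116, Pow(C, -1)), Function('N')(-11, 14))) = Mul(474, Add(Mul(-116, Pow(306, -1)), 16)) = Mul(474, Add(Mul(-116, Rational(1, 306)), 16)) = Mul(474, Add(Rational(-58, 153), 16)) = Mul(474, Rational(2390, 153)) = Rational(377620, 51)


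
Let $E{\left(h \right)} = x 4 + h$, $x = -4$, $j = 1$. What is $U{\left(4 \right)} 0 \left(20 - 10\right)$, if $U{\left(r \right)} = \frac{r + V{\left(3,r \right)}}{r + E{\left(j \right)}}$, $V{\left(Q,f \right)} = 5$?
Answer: $0$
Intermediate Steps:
$E{\left(h \right)} = -16 + h$ ($E{\left(h \right)} = \left(-4\right) 4 + h = -16 + h$)
$U{\left(r \right)} = \frac{5 + r}{-15 + r}$ ($U{\left(r \right)} = \frac{r + 5}{r + \left(-16 + 1\right)} = \frac{5 + r}{r - 15} = \frac{5 + r}{-15 + r}$)
$U{\left(4 \right)} 0 \left(20 - 10\right) = \frac{5 + 4}{-15 + 4} \cdot 0 \left(20 - 10\right) = \frac{1}{-11} \cdot 9 \cdot 0 \cdot 10 = \left(- \frac{1}{11}\right) 9 \cdot 0 \cdot 10 = \left(- \frac{9}{11}\right) 0 \cdot 10 = 0 \cdot 10 = 0$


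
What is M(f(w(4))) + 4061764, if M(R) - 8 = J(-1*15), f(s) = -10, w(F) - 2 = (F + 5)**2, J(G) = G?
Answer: 4061757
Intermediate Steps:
w(F) = 2 + (5 + F)**2 (w(F) = 2 + (F + 5)**2 = 2 + (5 + F)**2)
M(R) = -7 (M(R) = 8 - 1*15 = 8 - 15 = -7)
M(f(w(4))) + 4061764 = -7 + 4061764 = 4061757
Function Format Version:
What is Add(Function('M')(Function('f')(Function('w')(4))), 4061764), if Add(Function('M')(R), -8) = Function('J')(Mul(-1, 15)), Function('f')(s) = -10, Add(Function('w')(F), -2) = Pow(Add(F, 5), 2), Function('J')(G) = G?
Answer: 4061757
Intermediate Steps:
Function('w')(F) = Add(2, Pow(Add(5, F), 2)) (Function('w')(F) = Add(2, Pow(Add(F, 5), 2)) = Add(2, Pow(Add(5, F), 2)))
Function('M')(R) = -7 (Function('M')(R) = Add(8, Mul(-1, 15)) = Add(8, -15) = -7)
Add(Function('M')(Function('f')(Function('w')(4))), 4061764) = Add(-7, 4061764) = 4061757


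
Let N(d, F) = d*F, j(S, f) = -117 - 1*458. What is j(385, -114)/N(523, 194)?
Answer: -575/101462 ≈ -0.0056672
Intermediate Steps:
j(S, f) = -575 (j(S, f) = -117 - 458 = -575)
N(d, F) = F*d
j(385, -114)/N(523, 194) = -575/(194*523) = -575/101462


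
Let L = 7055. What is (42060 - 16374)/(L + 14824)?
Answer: 2854/2431 ≈ 1.1740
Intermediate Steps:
(42060 - 16374)/(L + 14824) = (42060 - 16374)/(7055 + 14824) = 25686/21879 = 25686*(1/21879) = 2854/2431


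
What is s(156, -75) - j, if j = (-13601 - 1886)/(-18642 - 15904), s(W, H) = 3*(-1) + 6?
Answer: 88151/34546 ≈ 2.5517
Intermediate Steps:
s(W, H) = 3 (s(W, H) = -3 + 6 = 3)
j = 15487/34546 (j = -15487/(-34546) = -15487*(-1/34546) = 15487/34546 ≈ 0.44830)
s(156, -75) - j = 3 - 1*15487/34546 = 3 - 15487/34546 = 88151/34546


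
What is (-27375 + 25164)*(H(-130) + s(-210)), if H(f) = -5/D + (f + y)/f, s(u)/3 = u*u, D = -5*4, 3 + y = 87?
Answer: -76054325127/260 ≈ -2.9252e+8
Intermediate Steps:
y = 84 (y = -3 + 87 = 84)
D = -20
s(u) = 3*u**2 (s(u) = 3*(u*u) = 3*u**2)
H(f) = 1/4 + (84 + f)/f (H(f) = -5/(-20) + (f + 84)/f = -5*(-1/20) + (84 + f)/f = 1/4 + (84 + f)/f)
(-27375 + 25164)*(H(-130) + s(-210)) = (-27375 + 25164)*((5/4 + 84/(-130)) + 3*(-210)**2) = -2211*((5/4 + 84*(-1/130)) + 3*44100) = -2211*((5/4 - 42/65) + 132300) = -2211*(157/260 + 132300) = -2211*34398157/260 = -76054325127/260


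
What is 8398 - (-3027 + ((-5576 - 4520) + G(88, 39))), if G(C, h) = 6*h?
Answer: 21287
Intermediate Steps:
8398 - (-3027 + ((-5576 - 4520) + G(88, 39))) = 8398 - (-3027 + ((-5576 - 4520) + 6*39)) = 8398 - (-3027 + (-10096 + 234)) = 8398 - (-3027 - 9862) = 8398 - 1*(-12889) = 8398 + 12889 = 21287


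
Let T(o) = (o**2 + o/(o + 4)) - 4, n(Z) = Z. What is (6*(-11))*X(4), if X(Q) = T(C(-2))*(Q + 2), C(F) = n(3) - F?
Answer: -8536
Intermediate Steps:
C(F) = 3 - F
T(o) = -4 + o**2 + o/(4 + o) (T(o) = (o**2 + o/(4 + o)) - 4 = -4 + o**2 + o/(4 + o))
X(Q) = 388/9 + 194*Q/9 (X(Q) = ((-16 + (3 - 1*(-2))**3 - 3*(3 - 1*(-2)) + 4*(3 - 1*(-2))**2)/(4 + (3 - 1*(-2))))*(Q + 2) = ((-16 + (3 + 2)**3 - 3*(3 + 2) + 4*(3 + 2)**2)/(4 + (3 + 2)))*(2 + Q) = ((-16 + 5**3 - 3*5 + 4*5**2)/(4 + 5))*(2 + Q) = ((-16 + 125 - 15 + 4*25)/9)*(2 + Q) = ((-16 + 125 - 15 + 100)/9)*(2 + Q) = ((1/9)*194)*(2 + Q) = 194*(2 + Q)/9 = 388/9 + 194*Q/9)
(6*(-11))*X(4) = (6*(-11))*(388/9 + (194/9)*4) = -66*(388/9 + 776/9) = -66*388/3 = -8536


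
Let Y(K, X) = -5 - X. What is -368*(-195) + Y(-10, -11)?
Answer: 71766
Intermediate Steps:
-368*(-195) + Y(-10, -11) = -368*(-195) + (-5 - 1*(-11)) = 71760 + (-5 + 11) = 71760 + 6 = 71766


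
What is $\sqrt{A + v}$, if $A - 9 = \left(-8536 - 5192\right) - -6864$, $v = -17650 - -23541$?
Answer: $2 i \sqrt{241} \approx 31.048 i$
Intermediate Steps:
$v = 5891$ ($v = -17650 + 23541 = 5891$)
$A = -6855$ ($A = 9 - 6864 = -6855$)
$\sqrt{A + v} = \sqrt{-6855 + 5891} = \sqrt{-964} = 2 i \sqrt{241}$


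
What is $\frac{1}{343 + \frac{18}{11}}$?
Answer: $\frac{11}{3791} \approx 0.0029016$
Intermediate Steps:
$\frac{1}{343 + \frac{18}{11}} = \frac{1}{\frac{3791}{11}} = \frac{11}{3791}$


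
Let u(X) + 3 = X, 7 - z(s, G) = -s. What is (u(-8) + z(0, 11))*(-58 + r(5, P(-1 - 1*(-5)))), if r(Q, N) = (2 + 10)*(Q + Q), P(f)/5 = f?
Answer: -248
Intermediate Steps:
P(f) = 5*f
r(Q, N) = 24*Q (r(Q, N) = 12*(2*Q) = 24*Q)
z(s, G) = 7 + s (z(s, G) = 7 - (-1)*s = 7 + s)
u(X) = -3 + X
(u(-8) + z(0, 11))*(-58 + r(5, P(-1 - 1*(-5)))) = ((-3 - 8) + (7 + 0))*(-58 + 24*5) = (-11 + 7)*(-58 + 120) = -4*62 = -248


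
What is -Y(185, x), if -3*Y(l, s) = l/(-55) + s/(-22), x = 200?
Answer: -137/33 ≈ -4.1515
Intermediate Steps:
Y(l, s) = s/66 + l/165 (Y(l, s) = -(l/(-55) + s/(-22))/3 = -(l*(-1/55) + s*(-1/22))/3 = -(-l/55 - s/22)/3 = -(-s/22 - l/55)/3 = s/66 + l/165)
-Y(185, x) = -((1/66)*200 + (1/165)*185) = -(100/33 + 37/33) = -1*137/33 = -137/33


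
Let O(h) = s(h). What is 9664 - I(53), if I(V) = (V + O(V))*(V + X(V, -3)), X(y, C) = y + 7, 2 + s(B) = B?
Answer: -2088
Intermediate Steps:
s(B) = -2 + B
O(h) = -2 + h
X(y, C) = 7 + y
I(V) = (-2 + 2*V)*(7 + 2*V) (I(V) = (V + (-2 + V))*(V + (7 + V)) = (-2 + 2*V)*(7 + 2*V))
9664 - I(53) = 9664 - (-14 + 4*53² + 10*53) = 9664 - (-14 + 4*2809 + 530) = 9664 - (-14 + 11236 + 530) = 9664 - 1*11752 = 9664 - 11752 = -2088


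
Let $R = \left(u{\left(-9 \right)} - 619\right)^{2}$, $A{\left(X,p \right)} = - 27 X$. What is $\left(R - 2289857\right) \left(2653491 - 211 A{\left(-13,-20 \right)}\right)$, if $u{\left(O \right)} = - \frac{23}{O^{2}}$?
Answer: $- \frac{10754095528528730}{2187} \approx -4.9173 \cdot 10^{12}$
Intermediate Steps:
$u{\left(O \right)} = - \frac{23}{O^{2}}$
$R = \frac{2516226244}{6561}$ ($R = \left(- \frac{23}{81} - 619\right)^{2} = \left(- \frac{50162}{81}\right)^{2} = \frac{2516226244}{6561} \approx 3.8351 \cdot 10^{5}$)
$\left(R - 2289857\right) \left(2653491 - 211 A{\left(-13,-20 \right)}\right) = \left(\frac{2516226244}{6561} - 2289857\right) \left(2653491 - 211 \left(\left(-27\right) \left(-13\right)\right)\right) = - \frac{12507525533 \left(2653491 - 74061\right)}{6561} = \left(- \frac{12507525533}{6561}\right) 2579430 = - \frac{10754095528528730}{2187}$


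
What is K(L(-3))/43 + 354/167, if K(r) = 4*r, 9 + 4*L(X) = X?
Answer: 13218/7181 ≈ 1.8407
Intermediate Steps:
L(X) = -9/4 + X/4
K(L(-3))/43 + 354/167 = (4*(-9/4 + (¼)*(-3)))/43 + 354/167 = (4*(-9/4 - ¾))*(1/43) + 354*(1/167) = (4*(-3))*(1/43) + 354/167 = -12*1/43 + 354/167 = -12/43 + 354/167 = 13218/7181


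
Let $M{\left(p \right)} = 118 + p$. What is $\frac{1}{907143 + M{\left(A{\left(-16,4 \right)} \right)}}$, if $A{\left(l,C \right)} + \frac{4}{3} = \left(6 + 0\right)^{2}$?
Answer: $\frac{3}{2721887} \approx 1.1022 \cdot 10^{-6}$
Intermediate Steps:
$A{\left(l,C \right)} = \frac{104}{3}$ ($A{\left(l,C \right)} = - \frac{4}{3} + \left(6 + 0\right)^{2} = - \frac{4}{3} + 6^{2} = - \frac{4}{3} + 36 = \frac{104}{3}$)
$\frac{1}{907143 + M{\left(A{\left(-16,4 \right)} \right)}} = \frac{1}{907143 + \left(118 + \frac{104}{3}\right)} = \frac{1}{907143 + \frac{458}{3}} = \frac{1}{\frac{2721887}{3}} = \frac{3}{2721887}$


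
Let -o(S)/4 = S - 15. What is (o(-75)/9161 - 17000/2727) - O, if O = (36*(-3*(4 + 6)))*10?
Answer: 269651352320/24982047 ≈ 10794.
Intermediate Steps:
o(S) = 60 - 4*S (o(S) = -4*(S - 15) = -4*(-15 + S) = 60 - 4*S)
O = -10800 (O = (36*(-3*10))*10 = (36*(-30))*10 = -1080*10 = -10800)
(o(-75)/9161 - 17000/2727) - O = ((60 - 4*(-75))/9161 - 17000/2727) - 1*(-10800) = ((60 + 300)*(1/9161) - 17000*1/2727) + 10800 = (360*(1/9161) - 17000/2727) + 10800 = (360/9161 - 17000/2727) + 10800 = -154755280/24982047 + 10800 = 269651352320/24982047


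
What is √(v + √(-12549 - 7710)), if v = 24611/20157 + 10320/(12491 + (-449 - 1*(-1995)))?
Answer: √(17400567870440247 + 26685733017142827*I*√2251)/94314603 ≈ 8.4942 + 8.3783*I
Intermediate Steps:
v = 184494949/94314603 (v = 24611*(1/20157) + 10320/(12491 + (-449 + 1995)) = 24611/20157 + 10320/(12491 + 1546) = 24611/20157 + 10320/14037 = 24611/20157 + 10320*(1/14037) = 24611/20157 + 3440/4679 = 184494949/94314603 ≈ 1.9562)
√(v + √(-12549 - 7710)) = √(184494949/94314603 + √(-12549 - 7710)) = √(184494949/94314603 + √(-20259)) = √(184494949/94314603 + 3*I*√2251)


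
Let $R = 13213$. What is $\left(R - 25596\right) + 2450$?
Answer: $-9933$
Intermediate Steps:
$\left(R - 25596\right) + 2450 = \left(13213 - 25596\right) + 2450 = -12383 + 2450 = -9933$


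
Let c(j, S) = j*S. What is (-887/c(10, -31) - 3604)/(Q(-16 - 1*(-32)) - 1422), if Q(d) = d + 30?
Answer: 1116353/426560 ≈ 2.6171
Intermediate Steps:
c(j, S) = S*j
Q(d) = 30 + d
(-887/c(10, -31) - 3604)/(Q(-16 - 1*(-32)) - 1422) = (-887/((-31*10)) - 3604)/((30 + (-16 - 1*(-32))) - 1422) = (-887/(-310) - 3604)/((30 + (-16 + 32)) - 1422) = (-887*(-1/310) - 3604)/((30 + 16) - 1422) = (887/310 - 3604)/(46 - 1422) = -1116353/310/(-1376) = -1116353/310*(-1/1376) = 1116353/426560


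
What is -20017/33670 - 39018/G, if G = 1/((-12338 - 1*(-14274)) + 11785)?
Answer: -487183040521/910 ≈ -5.3537e+8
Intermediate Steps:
G = 1/13721 (G = 1/((-12338 + 14274) + 11785) = 1/(1936 + 11785) = 1/13721 ≈ 7.2881e-5)
-20017/33670 - 39018/G = -20017/33670 - 39018/1/13721 = -20017*1/33670 - 39018*13721 = -541/910 - 535365978 = -487183040521/910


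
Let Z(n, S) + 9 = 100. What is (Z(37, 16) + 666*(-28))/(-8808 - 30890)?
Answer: 18557/39698 ≈ 0.46745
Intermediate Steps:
Z(n, S) = 91 (Z(n, S) = -9 + 100 = 91)
(Z(37, 16) + 666*(-28))/(-8808 - 30890) = (91 + 666*(-28))/(-8808 - 30890) = (91 - 18648)/(-39698) = -18557*(-1/39698) = 18557/39698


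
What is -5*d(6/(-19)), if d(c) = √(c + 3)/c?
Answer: 5*√969/6 ≈ 25.941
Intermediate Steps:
d(c) = √(3 + c)/c
-5*d(6/(-19)) = -5*√(3 + 6/(-19))/(6/(-19)) = -5*√(3 + 6*(-1/19))/(6*(-1/19)) = -5*√(3 - 6/19)/(-6/19) = -(-95)*√(51/19)/6 = -(-95)*√969/19/6 = -(-5)*√969/6 = 5*√969/6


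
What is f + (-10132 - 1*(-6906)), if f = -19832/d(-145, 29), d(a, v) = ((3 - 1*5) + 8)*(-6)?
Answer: -24076/9 ≈ -2675.1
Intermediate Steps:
d(a, v) = -36 (d(a, v) = ((3 - 5) + 8)*(-6) = (-2 + 8)*(-6) = 6*(-6) = -36)
f = 4958/9 (f = -19832/(-36) = -19832*(-1/36) = 4958/9 ≈ 550.89)
f + (-10132 - 1*(-6906)) = 4958/9 + (-10132 - 1*(-6906)) = 4958/9 + (-10132 + 6906) = 4958/9 - 3226 = -24076/9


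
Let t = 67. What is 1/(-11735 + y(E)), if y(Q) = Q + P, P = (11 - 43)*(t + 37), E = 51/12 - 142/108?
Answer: -108/1626487 ≈ -6.6401e-5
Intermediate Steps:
E = 317/108 (E = 51*(1/12) - 142*1/108 = 17/4 - 71/54 = 317/108 ≈ 2.9352)
P = -3328 (P = (11 - 43)*(67 + 37) = -32*104 = -3328)
y(Q) = -3328 + Q (y(Q) = Q - 3328 = -3328 + Q)
1/(-11735 + y(E)) = 1/(-11735 + (-3328 + 317/108)) = 1/(-11735 - 359107/108) = 1/(-1626487/108) = -108/1626487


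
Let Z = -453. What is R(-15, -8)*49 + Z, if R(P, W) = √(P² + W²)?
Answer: 380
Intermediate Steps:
R(-15, -8)*49 + Z = √((-15)² + (-8)²)*49 - 453 = √(225 + 64)*49 - 453 = √289*49 - 453 = 17*49 - 453 = 833 - 453 = 380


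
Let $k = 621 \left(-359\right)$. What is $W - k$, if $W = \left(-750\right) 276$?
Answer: $15939$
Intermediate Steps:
$k = -222939$
$W = -207000$
$W - k = -207000 - -222939 = -207000 + 222939 = 15939$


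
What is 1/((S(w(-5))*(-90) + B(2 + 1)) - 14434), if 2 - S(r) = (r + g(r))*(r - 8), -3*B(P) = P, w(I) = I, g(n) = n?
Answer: -1/2915 ≈ -0.00034305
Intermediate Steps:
B(P) = -P/3
S(r) = 2 - 2*r*(-8 + r) (S(r) = 2 - (r + r)*(r - 8) = 2 - 2*r*(-8 + r))
1/((S(w(-5))*(-90) + B(2 + 1)) - 14434) = 1/(((2 - 2*(-5)² + 16*(-5))*(-90) - (2 + 1)/3) - 14434) = 1/(((2 - 2*25 - 80)*(-90) - ⅓*3) - 14434) = 1/(((2 - 50 - 80)*(-90) - 1) - 14434) = 1/((-128*(-90) - 1) - 14434) = 1/((11520 - 1) - 14434) = 1/(11519 - 14434) = 1/(-2915) = -1/2915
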